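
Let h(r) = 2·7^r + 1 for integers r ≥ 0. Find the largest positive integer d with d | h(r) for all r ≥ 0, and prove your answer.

Computing the first values: h(0) = 3 and h(1) = 15; gcd(3, 15) = 3, so d ≤ 3.
We prove 3 | 2·7^r + 1 for all r ≥ 0 by induction on r.
Base step (r = 0): h(0) = 3 = 3·(1), so 3 | h(0).
For the inductive step, assume it holds for an arbitrary j ≥ 0, i.e. 3 | h(j). Then
h(j+1) = 2·7^(j+1) + 1 = 7·(2·7^j + 1) - 6 = 7·h(j) - 6. The first term is divisible by 3 by the inductive hypothesis, and -6 is divisible by 3. Hence 3 | h(j+1).
By induction, the statement is established for all r ≥ 0.
Therefore the largest such d is 3.

d = 3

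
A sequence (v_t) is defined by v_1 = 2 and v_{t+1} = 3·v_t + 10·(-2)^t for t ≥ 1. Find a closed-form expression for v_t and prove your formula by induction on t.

Computing the first terms: v_1 = 2, v_2 = -14, v_3 = -2. This suggests v_t = (-2)^(t + 1) - 2·3^(t - 1).
Base case (t = 1): the formula gives 2 = 2 = v_1.
Inductive step: suppose the statement holds for some m ≥ 1, so v_m = (-2)^(m + 1) - 2·3^(m - 1).
Then v_{m+1} = 3·v_m + 10·(-2)^m = 3·((-2)^(m + 1) - 2·3^(m - 1)) + 10·(-2)^m = (-2)^(m + 2) - 2·3^m = (-2)^((m+1) + 1) - 2·3^((m+1) - 1),
which is the claimed formula at t = m+1.
By the principle of mathematical induction, the result holds for all t ≥ 1.

v_t = (-2)^(t + 1) - 2·3^(t - 1)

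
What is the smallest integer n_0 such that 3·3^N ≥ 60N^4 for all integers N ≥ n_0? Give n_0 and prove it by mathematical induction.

n_0 = 12

At N = 11: 531441 < 878460, so the inequality fails and n_0 ≥ 12. We prove 3·3^N ≥ 60N^4 for all N ≥ 12.
Base case (N = 12): 3·3^N = 1594323 and 60N^4 = 1244160, so 1594323 ≥ 1244160.
For the inductive step, assume it holds for an arbitrary j ≥ 12, so 3·3^j ≥ 60j^4.
Then 3·3^(j + 1) = 3·(3·3^j) ≥ 3·(60j^4).
Also, for j ≥ 12 we have 3·(60j^4) ≥ 60(j+1)^4, since 3 ≥ (1 + 1/j)^4 for all j ≥ 12.
Combining, 3·3^(j + 1) ≥ 60(j+1)^4.
By induction, the statement is established for all N ≥ 12.
Hence the smallest such n_0 is 12.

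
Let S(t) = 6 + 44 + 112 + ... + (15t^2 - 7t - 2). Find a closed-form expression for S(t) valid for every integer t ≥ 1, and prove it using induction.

S(t) = t(5t^2 + 4t - 3)

We claim S(t) = t(5t^2 + 4t - 3) for all t ≥ 1.
For the base case t = 1: S(1) = 6, and the closed form gives 6. They agree.
For the inductive step, assume it holds for an arbitrary i ≥ 1, so S(i) = i(5i^2 + 4i - 3).
Then S(i+1) = S(i) + (15i^2 + 23i + 6) = (i(5i^2 + 4i - 3)) + (15i^2 + 23i + 6).
Simplifying, S(i+1) = (i + 1)(5i^2 + 14i + 6) = (i+1)(5(i+1)^2 + 4(i+1) - 3),
which is the closed form with t = i+1.
By the principle of mathematical induction, the result holds for all t ≥ 1.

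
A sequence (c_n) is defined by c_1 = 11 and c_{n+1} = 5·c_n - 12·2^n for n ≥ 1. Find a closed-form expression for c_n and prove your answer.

c_n = 2^(n + 2) + 3·5^(n - 1)

Computing the first terms: c_1 = 11, c_2 = 31, c_3 = 107. This suggests c_n = 2^(n + 2) + 3·5^(n - 1).
When n = 1: the formula gives 11 = 11 = c_1.
Inductive step: assume the claim holds for n = k, so c_k = 2^(k + 2) + 3·5^(k - 1).
Then c_{k+1} = 5·c_k - 12·2^k = 5·(2^(k + 2) + 3·5^(k - 1)) - 12·2^k = 2^(k + 3) + 3·5^k = 2^((k+1) + 2) + 3·5^((k+1) - 1),
which is the claimed formula at n = k+1.
By the principle of mathematical induction, the result holds for all n ≥ 1.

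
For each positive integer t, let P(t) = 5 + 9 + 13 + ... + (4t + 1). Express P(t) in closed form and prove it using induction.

P(t) = t(2t + 3)

We claim P(t) = t(2t + 3) for all t ≥ 1.
Base case (t = 1): P(1) = 5, and the closed form gives 5. They agree.
Inductive step: assume the claim holds for t = r, so P(r) = r(2r + 3).
Then P(r+1) = P(r) + (4r + 5) = (r(2r + 3)) + (4r + 5).
Simplifying, P(r+1) = (r + 1)(2r + 5) = (r+1)(2(r+1) + 3),
which is the closed form with t = r+1.
By the principle of mathematical induction, the result holds for all t ≥ 1.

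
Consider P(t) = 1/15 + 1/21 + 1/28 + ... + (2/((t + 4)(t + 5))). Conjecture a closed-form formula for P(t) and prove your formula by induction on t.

We claim P(t) = 2t/(5(t + 5)) for all t ≥ 1.
For the base case t = 1: P(1) = 1/15, and the closed form gives 1/15. They agree.
Suppose the result is true for t = p, so P(p) = 2p/(5(p + 5)).
Then P(p+1) = P(p) + (2/((p + 5)(p + 6))) = (2p/(5(p + 5))) + (2/((p + 5)(p + 6))).
Simplifying, P(p+1) = 2(p + 1)/(5(p + 6)) = 2(p+1)/(5((p+1) + 5)),
which is the closed form with t = p+1.
Hence, by induction on t, the claim holds for every t ≥ 1.

P(t) = 2t/(5(t + 5))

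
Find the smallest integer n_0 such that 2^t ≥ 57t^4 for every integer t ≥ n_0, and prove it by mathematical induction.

At t = 24: 16777216 < 18911232, so the inequality fails and n_0 ≥ 25. We prove 2^t ≥ 57t^4 for all t ≥ 25.
Base step (t = 25): 2^t = 33554432 and 57t^4 = 22265625, so 33554432 ≥ 22265625.
For the inductive step, assume it holds for an arbitrary j ≥ 25, so 2^j ≥ 57j^4.
Then 2^(j + 1) = 2·(2^j) ≥ 2·(57j^4).
Also, for j ≥ 25 we have 2·(57j^4) ≥ 57(j+1)^4, since 2 ≥ (1 + 1/j)^4 for all j ≥ 25.
Combining, 2^(j + 1) ≥ 57(j+1)^4.
Hence, by induction on t, the claim holds for every t ≥ 25.
Hence the smallest such n_0 is 25.

n_0 = 25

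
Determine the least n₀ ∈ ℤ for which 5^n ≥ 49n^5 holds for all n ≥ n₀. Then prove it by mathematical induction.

n₀ = 10

At n = 9: 1953125 < 2893401, so the inequality fails and n₀ ≥ 10. We prove 5^n ≥ 49n^5 for all n ≥ 10.
When n = 10: 5^n = 9765625 and 49n^5 = 4900000, so 9765625 ≥ 4900000.
Suppose the result is true for n = r, so 5^r ≥ 49r^5.
Then 5^(r + 1) = 5·(5^r) ≥ 5·(49r^5).
Also, for r ≥ 10 we have 5·(49r^5) ≥ 49(r+1)^5, since 5 ≥ (1 + 1/r)^5 for all r ≥ 10.
Combining, 5^(r + 1) ≥ 49(r+1)^5.
This completes the induction.
Hence the smallest such n₀ is 10.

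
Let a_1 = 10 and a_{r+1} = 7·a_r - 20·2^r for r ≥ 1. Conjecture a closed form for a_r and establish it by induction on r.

a_r = 2^(r + 2) + 2·7^(r - 1)

Computing the first terms: a_1 = 10, a_2 = 30, a_3 = 130. This suggests a_r = 2^(r + 2) + 2·7^(r - 1).
When r = 1: the formula gives 10 = 10 = a_1.
For the inductive step, assume it holds for an arbitrary m ≥ 1, so a_m = 2^(m + 2) + 2·7^(m - 1).
Then a_{m+1} = 7·a_m - 20·2^m = 7·(2^(m + 2) + 2·7^(m - 1)) - 20·2^m = 2^(m + 3) + 2·7^m = 2^((m+1) + 2) + 2·7^((m+1) - 1),
which is the claimed formula at r = m+1.
By the principle of mathematical induction, the result holds for all r ≥ 1.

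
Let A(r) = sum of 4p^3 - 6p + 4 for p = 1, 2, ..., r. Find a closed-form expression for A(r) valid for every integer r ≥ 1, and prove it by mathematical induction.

We claim A(r) = r(r^3 + 2r^2 - 2r + 1) for all r ≥ 1.
When r = 1: A(1) = 2, and the closed form gives 2. They agree.
Inductive step: assume the claim holds for r = p, so A(p) = p(p^3 + 2p^2 - 2p + 1).
Then A(p+1) = A(p) + (-6p + 4(p + 1)^3 - 2) = (p(p^3 + 2p^2 - 2p + 1)) + (-6p + 4(p + 1)^3 - 2).
Simplifying, A(p+1) = (p + 1)(p^3 + 5p^2 + 5p + 2) = (p+1)((p+1)^3 + 2(p+1)^2 - 2(p+1) + 1),
which is the closed form with r = p+1.
This completes the induction.

A(r) = r(r^3 + 2r^2 - 2r + 1)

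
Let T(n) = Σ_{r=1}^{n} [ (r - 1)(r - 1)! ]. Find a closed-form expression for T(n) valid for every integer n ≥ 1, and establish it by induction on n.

T(n) = n! - 1

We claim T(n) = n! - 1 for all n ≥ 1.
For the base case n = 1: T(1) = 0, and the closed form gives 0. They agree.
Inductive step: suppose the statement holds for some r ≥ 1, so T(r) = r! - 1.
Then T(r+1) = T(r) + (r·r!) = (r! - 1) + (r·r!).
Simplifying, T(r+1) = (r+1)! - 1,
which is the closed form with n = r+1.
By the principle of mathematical induction, the result holds for all n ≥ 1.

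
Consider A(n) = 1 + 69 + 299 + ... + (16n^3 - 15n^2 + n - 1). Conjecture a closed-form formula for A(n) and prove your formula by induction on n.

A(n) = n(4n^3 + 3n^2 - 3n - 3)

We claim A(n) = n(4n^3 + 3n^2 - 3n - 3) for all n ≥ 1.
For the base case n = 1: A(1) = 1, and the closed form gives 1. They agree.
Inductive step: assume the claim holds for n = k, so A(k) = k(4k^3 + 3k^2 - 3k - 3).
Then A(k+1) = A(k) + (k + 16(k + 1)^3 - 15(k + 1)^2) = (k(4k^3 + 3k^2 - 3k - 3)) + (k + 16(k + 1)^3 - 15(k + 1)^2).
Simplifying, A(k+1) = (k + 1)(4k^3 + 15k^2 + 15k + 1) = (k+1)(4(k+1)^3 + 3(k+1)^2 - 3(k+1) - 3),
which is the closed form with n = k+1.
By the principle of mathematical induction, the result holds for all n ≥ 1.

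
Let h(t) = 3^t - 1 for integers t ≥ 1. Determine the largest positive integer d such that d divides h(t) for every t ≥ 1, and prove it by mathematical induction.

Computing the first values: h(1) = 2 and h(2) = 8; gcd(2, 8) = 2, so d ≤ 2.
We prove 2 | 3^t - 1 for all t ≥ 1 by induction on t.
Base step (t = 1): h(1) = 2 = 2·(1), so 2 | h(1).
Inductive step: suppose the statement holds for some k ≥ 1, i.e. 2 | h(k). Then
3^{k+1} − 1^{k+1} = 3·3^k − 1·1^k = 3·(3^k − 1^k) + (2)·1^k. The first term is divisible by 2 by the inductive hypothesis, and the second term (2)·1^k is divisible by 2 since 2 | 2. Hence 2 | h(k+1).
By induction, the statement is established for all t ≥ 1.
Therefore the largest such d is 2.

d = 2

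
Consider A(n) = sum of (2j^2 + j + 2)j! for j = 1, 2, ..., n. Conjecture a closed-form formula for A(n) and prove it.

A(n) = (2n + 1)(n + 1)! - 1

We claim A(n) = (2n + 1)(n + 1)! - 1 for all n ≥ 1.
Base case (n = 1): A(1) = 5, and the closed form gives 5. They agree.
Inductive step: assume the claim holds for n = j, so A(j) = (2j + 1)(j + 1)! - 1.
Then A(j+1) = A(j) + ((2j^2 + 5j + 5)(j + 1)!) = ((2j + 1)(j + 1)! - 1) + ((2j^2 + 5j + 5)(j + 1)!).
Simplifying, A(j+1) = (2(j+1) + 1)((j+1) + 1)! - 1,
which is the closed form with n = j+1.
By the principle of mathematical induction, the result holds for all n ≥ 1.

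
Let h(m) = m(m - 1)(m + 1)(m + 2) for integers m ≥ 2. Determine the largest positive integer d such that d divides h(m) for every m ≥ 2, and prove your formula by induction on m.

Computing the first values: h(2) = 24 and h(3) = 120; gcd(24, 120) = 24, so d ≤ 24.
We prove 24 | m(m - 1)(m + 1)(m + 2) for all m ≥ 2 by induction on m.
When m = 2: h(2) = 24 = 24·(1), so 24 | h(2).
Inductive step: assume the claim holds for m = k, i.e. 24 | h(k). Then
h(k+1) − h(k) = k·(k+1)·(k+2)·(k+3) − (k-1)·k·(k+1)·(k+2) = k·(k+1)·(k+2)·[(k+3) − (k-1)] = 4·k·(k+1)·(k+2). The product of 3 consecutive integers is divisible by (3)! = 6, so h(k+1) − h(k) is divisible by 4·6 = 24. By the inductive hypothesis 24 | h(k), hence 24 | h(k+1).
Hence, by induction on m, the claim holds for every m ≥ 2.
Therefore the largest such d is 24.

d = 24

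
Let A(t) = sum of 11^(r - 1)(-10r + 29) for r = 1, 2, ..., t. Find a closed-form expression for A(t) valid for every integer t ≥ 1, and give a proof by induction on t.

A(t) = 11^t(-t + 3) - 3

We claim A(t) = 11^t(-t + 3) - 3 for all t ≥ 1.
Base case (t = 1): A(1) = 19, and the closed form gives 19. They agree.
For the inductive step, assume it holds for an arbitrary r ≥ 1, so A(r) = 11^r(-r + 3) - 3.
Then A(r+1) = A(r) + (11^r(-10r + 19)) = (11^r(-r + 3) - 3) + (11^r(-10r + 19)).
Simplifying, A(r+1) = -11·11^r·r + 22·11^r - 3 = 11^(r+1)(-(r+1) + 3) - 3,
which is the closed form with t = r+1.
Hence, by induction on t, the claim holds for every t ≥ 1.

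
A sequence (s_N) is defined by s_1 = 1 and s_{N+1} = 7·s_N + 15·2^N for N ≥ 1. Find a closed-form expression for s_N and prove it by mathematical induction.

s_N = -3·2^N + 7^N

Computing the first terms: s_1 = 1, s_2 = 37, s_3 = 319. This suggests s_N = -3·2^N + 7^N.
Base step (N = 1): the formula gives 1 = 1 = s_1.
For the inductive step, assume it holds for an arbitrary j ≥ 1, so s_j = -3·2^j + 7^j.
Then s_{j+1} = 7·s_j + 15·2^j = 7·(-3·2^j + 7^j) + 15·2^j = -3·2^(j + 1) + 7^(j + 1),
which is the claimed formula at N = j+1.
By induction, the statement is established for all N ≥ 1.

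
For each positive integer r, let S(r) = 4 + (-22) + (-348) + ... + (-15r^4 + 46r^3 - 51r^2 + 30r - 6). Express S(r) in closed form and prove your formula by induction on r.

We claim S(r) = -r(3r^4 - 4r^3 - r^2 - r - 1) for all r ≥ 1.
For the base case r = 1: S(1) = 4, and the closed form gives 4. They agree.
For the inductive step, assume it holds for an arbitrary p ≥ 1, so S(p) = p(-3p^4 + 4p^3 + p^2 + p + 1).
Then S(p+1) = S(p) + (-15p^4 - 14p^3 - 3p^2 + 6p + 4) = (p(-3p^4 + 4p^3 + p^2 + p + 1)) + (-15p^4 - 14p^3 - 3p^2 + 6p + 4).
Simplifying, S(p+1) = -(p + 1)(3p^4 + 8p^3 + 5p^2 - 3p - 4) = -(p+1)(3(p+1)^4 - 4(p+1)^3 - (p+1)^2 - (p+1) - 1),
which is the closed form with r = p+1.
This completes the induction.

S(r) = -r(3r^4 - 4r^3 - r^2 - r - 1)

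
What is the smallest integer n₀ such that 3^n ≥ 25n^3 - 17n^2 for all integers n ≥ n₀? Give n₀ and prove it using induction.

At n = 8: 6561 < 11712, so the inequality fails and n₀ ≥ 9. We prove 3^n ≥ 25n^3 - 17n^2 for all n ≥ 9.
Base step (n = 9): 3^n = 19683 and 25n^3 - 17n^2 = 16848, so 19683 ≥ 16848.
Suppose the result is true for n = m, so 3^m ≥ 25m^3 - 17m^2.
Then 3^(m + 1) = 3·(3^m) ≥ 3·(25m^3 - 17m^2).
Also, for m ≥ 9 we have 3·(25m^3 - 17m^2) ≥ 25(m+1)^3 - 17(m+1)^2, since 3·(25m^3 - 17m^2) − (25(m+1)^3 - 17(m+1)^2) = 50m^3 - 109m^2 - 41m - 8, which is nonnegative for all m ≥ 9.
Combining, 3^(m + 1) ≥ 25(m+1)^3 - 17(m+1)^2.
By induction, the statement is established for all n ≥ 9.
Hence the smallest such n₀ is 9.

n₀ = 9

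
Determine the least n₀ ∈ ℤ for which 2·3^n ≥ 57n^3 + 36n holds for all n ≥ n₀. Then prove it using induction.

At n = 9: 39366 < 41877, so the inequality fails and n₀ ≥ 10. We prove 2·3^n ≥ 57n^3 + 36n for all n ≥ 10.
Base step (n = 10): 2·3^n = 118098 and 57n^3 + 36n = 57360, so 118098 ≥ 57360.
Suppose the result is true for n = p, so 2·3^p ≥ 57p^3 + 36p.
Then 2·3^(p + 1) = 3·(2·3^p) ≥ 3·(57p^3 + 36p).
Also, for p ≥ 10 we have 3·(57p^3 + 36p) ≥ 57(p+1)^3 + 36(p+1), since 3·(57p^3 + 36p) − (57(p+1)^3 + 36(p+1)) = 114p^3 - 171p^2 - 99p - 93, which is nonnegative for all p ≥ 10.
Combining, 2·3^(p + 1) ≥ 57(p+1)^3 + 36(p+1).
This completes the induction.
Hence the smallest such n₀ is 10.

n₀ = 10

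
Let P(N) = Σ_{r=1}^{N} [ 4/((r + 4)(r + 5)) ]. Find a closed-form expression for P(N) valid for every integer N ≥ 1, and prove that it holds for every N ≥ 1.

P(N) = 4N/(5(N + 5))

We claim P(N) = 4N/(5(N + 5)) for all N ≥ 1.
Base case (N = 1): P(1) = 2/15, and the closed form gives 2/15. They agree.
Inductive step: suppose the statement holds for some r ≥ 1, so P(r) = 4r/(5(r + 5)).
Then P(r+1) = P(r) + (4/((r + 5)(r + 6))) = (4r/(5(r + 5))) + (4/((r + 5)(r + 6))).
Simplifying, P(r+1) = 4(r + 1)/(5(r + 6)) = 4(r+1)/(5((r+1) + 5)),
which is the closed form with N = r+1.
This completes the induction.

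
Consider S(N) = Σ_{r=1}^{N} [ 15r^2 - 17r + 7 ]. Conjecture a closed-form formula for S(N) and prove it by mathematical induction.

S(N) = N(5N^2 - N + 1)

We claim S(N) = N(5N^2 - N + 1) for all N ≥ 1.
When N = 1: S(1) = 5, and the closed form gives 5. They agree.
Suppose the result is true for N = r, so S(r) = r(5r^2 - r + 1).
Then S(r+1) = S(r) + (15r^2 + 13r + 5) = (r(5r^2 - r + 1)) + (15r^2 + 13r + 5).
Simplifying, S(r+1) = (r + 1)(5r^2 + 9r + 5) = (r+1)(5(r+1)^2 - (r+1) + 1),
which is the closed form with N = r+1.
By induction, the statement is established for all N ≥ 1.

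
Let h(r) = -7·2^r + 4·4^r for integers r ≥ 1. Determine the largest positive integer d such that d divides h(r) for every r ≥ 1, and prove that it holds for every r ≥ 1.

d = 2

Computing the first values: h(1) = 2 and h(2) = 36; gcd(2, 36) = 2, so d ≤ 2.
We prove 2 | -7·2^r + 4·4^r for all r ≥ 1 by induction on r.
Base case (r = 1): h(1) = 2 = 2·(1), so 2 | h(1).
Inductive step: assume the claim holds for r = i, i.e. 2 | h(i). Then
h(i+1) − 4·h(i) = (-7·2^(i+1) + 4·4^(i+1)) − 4·(-7·2^i + 4·4^i) = (-7)·2^i·(2 − 4) = (14)·2^i. Since 2 | h(i) by the inductive hypothesis, 2 | 4·h(i); and 2 | 14 since 14 = 2·7. Therefore 2 | h(i+1).
By induction, the statement is established for all r ≥ 1.
Therefore the largest such d is 2.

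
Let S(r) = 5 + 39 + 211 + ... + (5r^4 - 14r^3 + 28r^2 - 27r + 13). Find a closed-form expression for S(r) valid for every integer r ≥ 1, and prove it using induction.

S(r) = r(r^4 - r^3 + 4r^2 - 3r + 4)

We claim S(r) = r(r^4 - r^3 + 4r^2 - 3r + 4) for all r ≥ 1.
Base step (r = 1): S(1) = 5, and the closed form gives 5. They agree.
Suppose the result is true for r = i, so S(i) = i(i^4 - i^3 + 4i^2 - 3i + 4).
Then S(i+1) = S(i) + (5i^4 + 6i^3 + 16i^2 + 7i + 5) = (i(i^4 - i^3 + 4i^2 - 3i + 4)) + (5i^4 + 6i^3 + 16i^2 + 7i + 5).
Simplifying, S(i+1) = (i + 1)(i^4 + 3i^3 + 7i^2 + 6i + 5) = (i+1)((i+1)^4 - (i+1)^3 + 4(i+1)^2 - 3(i+1) + 4),
which is the closed form with r = i+1.
By the principle of mathematical induction, the result holds for all r ≥ 1.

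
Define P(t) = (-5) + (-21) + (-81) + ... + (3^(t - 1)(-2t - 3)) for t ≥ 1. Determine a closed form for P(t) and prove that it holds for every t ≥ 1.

P(t) = -3^t(t + 1) + 1

We claim P(t) = -3^t(t + 1) + 1 for all t ≥ 1.
Base case (t = 1): P(1) = -5, and the closed form gives -5. They agree.
Inductive step: assume the claim holds for t = k, so P(k) = -3^k(k + 1) + 1.
Then P(k+1) = P(k) + (3^k(-2k - 5)) = (-3^k(k + 1) + 1) + (3^k(-2k - 5)).
Simplifying, P(k+1) = -3·3^k·k - 6·3^k + 1 = -3^(k+1)((k+1) + 1) + 1,
which is the closed form with t = k+1.
Hence, by induction on t, the claim holds for every t ≥ 1.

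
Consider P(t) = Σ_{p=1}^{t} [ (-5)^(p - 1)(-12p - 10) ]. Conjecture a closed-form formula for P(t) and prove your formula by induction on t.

P(t) = 2(-5)^t(t + 1) - 2

We claim P(t) = 2(-5)^t(t + 1) - 2 for all t ≥ 1.
Base step (t = 1): P(1) = -22, and the closed form gives -22. They agree.
Suppose the result is true for t = p, so P(p) = 2(-5)^p(p + 1) - 2.
Then P(p+1) = P(p) + ((-5)^p(-12p - 22)) = (2(-5)^p(p + 1) - 2) + ((-5)^p(-12p - 22)).
Simplifying, P(p+1) = -10(-5)^p·p - 20(-5)^p - 2 = 2(-5)^(p+1)((p+1) + 1) - 2,
which is the closed form with t = p+1.
This completes the induction.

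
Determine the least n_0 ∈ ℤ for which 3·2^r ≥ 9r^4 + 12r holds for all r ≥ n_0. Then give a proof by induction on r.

At r = 18: 786432 < 945000, so the inequality fails and n_0 ≥ 19. We prove 3·2^r ≥ 9r^4 + 12r for all r ≥ 19.
When r = 19: 3·2^r = 1572864 and 9r^4 + 12r = 1173117, so 1572864 ≥ 1173117.
Suppose the result is true for r = i, so 3·2^i ≥ 9i^4 + 12i.
Then 3·2^(i + 1) = 2·(3·2^i) ≥ 2·(9i^4 + 12i).
Also, for i ≥ 19 we have 2·(9i^4 + 12i) ≥ 9(i+1)^4 + 12(i+1), since 2·(9i^4 + 12i) − (9(i+1)^4 + 12(i+1)) = 9i^4 - 36i^3 - 54i^2 - 24i - 21, which is nonnegative for all i ≥ 19.
Combining, 3·2^(i + 1) ≥ 9(i+1)^4 + 12(i+1).
By induction, the statement is established for all r ≥ 19.
Hence the smallest such n_0 is 19.

n_0 = 19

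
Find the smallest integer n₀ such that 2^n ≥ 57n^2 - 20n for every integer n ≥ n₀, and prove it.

At n = 13: 8192 < 9373, so the inequality fails and n₀ ≥ 14. We prove 2^n ≥ 57n^2 - 20n for all n ≥ 14.
Base case (n = 14): 2^n = 16384 and 57n^2 - 20n = 10892, so 16384 ≥ 10892.
Inductive step: suppose the statement holds for some k ≥ 14, so 2^k ≥ 57k^2 - 20k.
Then 2^(k + 1) = 2·(2^k) ≥ 2·(57k^2 - 20k).
Also, for k ≥ 14 we have 2·(57k^2 - 20k) ≥ 57(k+1)^2 - 20(k+1), since 2·(57k^2 - 20k) − (57(k+1)^2 - 20(k+1)) = 57k^2 - 134k - 37, which is nonnegative for all k ≥ 14.
Combining, 2^(k + 1) ≥ 57(k+1)^2 - 20(k+1).
By induction, the statement is established for all n ≥ 14.
Hence the smallest such n₀ is 14.

n₀ = 14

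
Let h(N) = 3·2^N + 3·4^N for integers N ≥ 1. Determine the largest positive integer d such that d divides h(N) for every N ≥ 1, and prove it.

Computing the first values: h(1) = 18 and h(2) = 60; gcd(18, 60) = 6, so d ≤ 6.
We prove 6 | 3·2^N + 3·4^N for all N ≥ 1 by induction on N.
Base case (N = 1): h(1) = 18 = 6·(3), so 6 | h(1).
Inductive step: assume the claim holds for N = k, i.e. 6 | h(k). Then
h(k+1) − 4·h(k) = (3·2^(k+1) + 3·4^(k+1)) − 4·(3·2^k + 3·4^k) = (3)·2^k·(2 − 4) = (-6)·2^k. Since 6 | h(k) by the inductive hypothesis, 6 | 4·h(k); and 6 | -6 since -6 = 6·-1. Therefore 6 | h(k+1).
This completes the induction.
Therefore the largest such d is 6.

d = 6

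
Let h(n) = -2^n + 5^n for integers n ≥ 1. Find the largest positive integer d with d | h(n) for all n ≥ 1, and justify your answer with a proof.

d = 3

Computing the first values: h(1) = 3 and h(2) = 21; gcd(3, 21) = 3, so d ≤ 3.
We prove 3 | -2^n + 5^n for all n ≥ 1 by induction on n.
For the base case n = 1: h(1) = 3 = 3·(1), so 3 | h(1).
Inductive step: suppose the statement holds for some j ≥ 1, i.e. 3 | h(j). Then
5^{j+1} − 2^{j+1} = 5·5^j − 2·2^j = 5·(5^j − 2^j) + (3)·2^j. The first term is divisible by 3 by the inductive hypothesis, and the second term (3)·2^j is divisible by 3 since 3 | 3. Hence 3 | h(j+1).
By induction, the statement is established for all n ≥ 1.
Therefore the largest such d is 3.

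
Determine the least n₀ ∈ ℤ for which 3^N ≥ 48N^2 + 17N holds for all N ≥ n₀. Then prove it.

At N = 7: 2187 < 2471, so the inequality fails and n₀ ≥ 8. We prove 3^N ≥ 48N^2 + 17N for all N ≥ 8.
For the base case N = 8: 3^N = 6561 and 48N^2 + 17N = 3208, so 6561 ≥ 3208.
For the inductive step, assume it holds for an arbitrary k ≥ 8, so 3^k ≥ 48k^2 + 17k.
Then 3^(k + 1) = 3·(3^k) ≥ 3·(48k^2 + 17k).
Also, for k ≥ 8 we have 3·(48k^2 + 17k) ≥ 48(k+1)^2 + 17(k+1), since 3·(48k^2 + 17k) − (48(k+1)^2 + 17(k+1)) = 96k^2 - 62k - 65, which is nonnegative for all k ≥ 8.
Combining, 3^(k + 1) ≥ 48(k+1)^2 + 17(k+1).
By the principle of mathematical induction, the result holds for all N ≥ 8.
Hence the smallest such n₀ is 8.

n₀ = 8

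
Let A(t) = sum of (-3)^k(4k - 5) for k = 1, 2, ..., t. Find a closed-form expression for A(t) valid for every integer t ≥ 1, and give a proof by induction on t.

We claim A(t) = 3(-3)^t(t - 1) + 3 for all t ≥ 1.
When t = 1: A(1) = 3, and the closed form gives 3. They agree.
Suppose the result is true for t = k, so A(k) = 3(-3)^k(k - 1) + 3.
Then A(k+1) = A(k) + ((-3)^(k + 1)(4k - 1)) = (3(-3)^k(k - 1) + 3) + ((-3)^(k + 1)(4k - 1)).
Simplifying, A(k+1) = -9(-3)^k·k + 3 = 3(-3)^(k+1)((k+1) - 1) + 3,
which is the closed form with t = k+1.
This completes the induction.

A(t) = 3(-3)^t(t - 1) + 3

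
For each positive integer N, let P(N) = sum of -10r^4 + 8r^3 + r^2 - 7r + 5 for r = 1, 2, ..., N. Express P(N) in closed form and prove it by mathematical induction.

P(N) = -N(N + 2)(2N^3 - N^2 + N - 1)

We claim P(N) = -N(N + 2)(2N^3 - N^2 + N - 1) for all N ≥ 1.
Base step (N = 1): P(1) = -3, and the closed form gives -3. They agree.
Inductive step: suppose the statement holds for some r ≥ 1, so P(r) = r(-2r^4 - 3r^3 + r^2 - r + 2).
Then P(r+1) = P(r) + (-10r^4 - 32r^3 - 35r^2 - 21r - 3) = (r(-2r^4 - 3r^3 + r^2 - r + 2)) + (-10r^4 - 32r^3 - 35r^2 - 21r - 3).
Simplifying, P(r+1) = -(r + 1)(r + 3)(2r^3 + 5r^2 + 5r + 1) = -(r+1)((r+1) + 2)(2(r+1)^3 - (r+1)^2 + (r+1) - 1),
which is the closed form with N = r+1.
By induction, the statement is established for all N ≥ 1.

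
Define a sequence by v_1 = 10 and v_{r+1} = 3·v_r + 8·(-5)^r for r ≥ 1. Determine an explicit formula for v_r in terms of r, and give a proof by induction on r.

Computing the first terms: v_1 = 10, v_2 = -10, v_3 = 170. This suggests v_r = -(-5)^r + 5·3^(r - 1).
Base step (r = 1): the formula gives 10 = 10 = v_1.
For the inductive step, assume it holds for an arbitrary m ≥ 1, so v_m = -(-5)^m + 5·3^(m - 1).
Then v_{m+1} = 3·v_m + 8·(-5)^m = 3·(-(-5)^m + 5·3^(m - 1)) + 8·(-5)^m = -(-5)^(m + 1) + 5·3^m = -(-5)^(m+1) + 5·3^((m+1) - 1),
which is the claimed formula at r = m+1.
Hence, by induction on r, the claim holds for every r ≥ 1.

v_r = -(-5)^r + 5·3^(r - 1)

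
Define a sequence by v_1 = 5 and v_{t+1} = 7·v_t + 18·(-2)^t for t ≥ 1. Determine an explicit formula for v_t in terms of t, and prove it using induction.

Computing the first terms: v_1 = 5, v_2 = -1, v_3 = 65. This suggests v_t = (-2)^(t + 1) + 7^(t - 1).
Base case (t = 1): the formula gives 5 = 5 = v_1.
Inductive step: suppose the statement holds for some j ≥ 1, so v_j = (-2)^(j + 1) + 7^(j - 1).
Then v_{j+1} = 7·v_j + 18·(-2)^j = 7·((-2)^(j + 1) + 7^(j - 1)) + 18·(-2)^j = (-2)^(j + 2) + 7^j = (-2)^((j+1) + 1) + 7^((j+1) - 1),
which is the claimed formula at t = j+1.
By the principle of mathematical induction, the result holds for all t ≥ 1.

v_t = (-2)^(t + 1) + 7^(t - 1)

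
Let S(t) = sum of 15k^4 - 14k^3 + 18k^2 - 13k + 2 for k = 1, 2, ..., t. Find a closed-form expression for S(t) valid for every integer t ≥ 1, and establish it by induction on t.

We claim S(t) = t(3t^4 + 4t^3 + 4t^2 - t - 2) for all t ≥ 1.
Base case (t = 1): S(1) = 8, and the closed form gives 8. They agree.
Suppose the result is true for t = k, so S(k) = k(3k^4 + 4k^3 + 4k^2 - k - 2).
Then S(k+1) = S(k) + (15k^4 + 46k^3 + 66k^2 + 41k + 8) = (k(3k^4 + 4k^3 + 4k^2 - k - 2)) + (15k^4 + 46k^3 + 66k^2 + 41k + 8).
Simplifying, S(k+1) = (k + 1)(3k^4 + 16k^3 + 34k^2 + 31k + 8) = (k+1)(3(k+1)^4 + 4(k+1)^3 + 4(k+1)^2 - (k+1) - 2),
which is the closed form with t = k+1.
Hence, by induction on t, the claim holds for every t ≥ 1.

S(t) = t(3t^4 + 4t^3 + 4t^2 - t - 2)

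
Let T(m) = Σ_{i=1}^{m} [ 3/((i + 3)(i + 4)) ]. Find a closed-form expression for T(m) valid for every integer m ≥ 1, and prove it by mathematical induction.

We claim T(m) = 3m/(4(m + 4)) for all m ≥ 1.
Base case (m = 1): T(1) = 3/20, and the closed form gives 3/20. They agree.
Inductive step: suppose the statement holds for some i ≥ 1, so T(i) = 3i/(4(i + 4)).
Then T(i+1) = T(i) + (3/((i + 4)(i + 5))) = (3i/(4(i + 4))) + (3/((i + 4)(i + 5))).
Simplifying, T(i+1) = 3(i + 1)/(4(i + 5)) = 3(i+1)/(4((i+1) + 4)),
which is the closed form with m = i+1.
This completes the induction.

T(m) = 3m/(4(m + 4))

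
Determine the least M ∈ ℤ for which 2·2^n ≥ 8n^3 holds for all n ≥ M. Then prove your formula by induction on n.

At n = 13: 16384 < 17576, so the inequality fails and M ≥ 14. We prove 2·2^n ≥ 8n^3 for all n ≥ 14.
For the base case n = 14: 2·2^n = 32768 and 8n^3 = 21952, so 32768 ≥ 21952.
Suppose the result is true for n = j, so 2·2^j ≥ 8j^3.
Then 2·2^(j + 1) = 2·(2·2^j) ≥ 2·(8j^3).
Also, for j ≥ 14 we have 2·(8j^3) ≥ 8(j+1)^3, since 2 ≥ (1 + 1/j)^3 for all j ≥ 14.
Combining, 2·2^(j + 1) ≥ 8(j+1)^3.
Hence, by induction on n, the claim holds for every n ≥ 14.
Hence the smallest such M is 14.

M = 14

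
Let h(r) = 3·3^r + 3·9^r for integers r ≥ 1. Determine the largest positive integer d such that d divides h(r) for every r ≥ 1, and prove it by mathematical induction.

d = 18

Computing the first values: h(1) = 36 and h(2) = 270; gcd(36, 270) = 18, so d ≤ 18.
We prove 18 | 3·3^r + 3·9^r for all r ≥ 1 by induction on r.
Base step (r = 1): h(1) = 36 = 18·(2), so 18 | h(1).
Inductive step: suppose the statement holds for some m ≥ 1, i.e. 18 | h(m). Then
h(m+1) − 9·h(m) = (3·3^(m+1) + 3·9^(m+1)) − 9·(3·3^m + 3·9^m) = (3)·3^m·(3 − 9) = (-18)·3^m. Since 18 | h(m) by the inductive hypothesis, 18 | 9·h(m); and 18 | -18 since -18 = 18·-1. Therefore 18 | h(m+1).
This completes the induction.
Therefore the largest such d is 18.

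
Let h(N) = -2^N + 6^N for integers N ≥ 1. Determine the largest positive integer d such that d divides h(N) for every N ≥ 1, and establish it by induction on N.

d = 4

Computing the first values: h(1) = 4 and h(2) = 32; gcd(4, 32) = 4, so d ≤ 4.
We prove 4 | -2^N + 6^N for all N ≥ 1 by induction on N.
When N = 1: h(1) = 4 = 4·(1), so 4 | h(1).
Inductive step: suppose the statement holds for some m ≥ 1, i.e. 4 | h(m). Then
6^{m+1} − 2^{m+1} = 6·6^m − 2·2^m = 6·(6^m − 2^m) + (4)·2^m. The first term is divisible by 4 by the inductive hypothesis, and the second term (4)·2^m is divisible by 4 since 4 | 4. Hence 4 | h(m+1).
By induction, the statement is established for all N ≥ 1.
Therefore the largest such d is 4.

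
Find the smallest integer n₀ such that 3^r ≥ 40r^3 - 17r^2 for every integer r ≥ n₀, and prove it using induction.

n₀ = 10

At r = 9: 19683 < 27783, so the inequality fails and n₀ ≥ 10. We prove 3^r ≥ 40r^3 - 17r^2 for all r ≥ 10.
Base step (r = 10): 3^r = 59049 and 40r^3 - 17r^2 = 38300, so 59049 ≥ 38300.
Suppose the result is true for r = j, so 3^j ≥ 40j^3 - 17j^2.
Then 3^(j + 1) = 3·(3^j) ≥ 3·(40j^3 - 17j^2).
Also, for j ≥ 10 we have 3·(40j^3 - 17j^2) ≥ 40(j+1)^3 - 17(j+1)^2, since 3·(40j^3 - 17j^2) − (40(j+1)^3 - 17(j+1)^2) = 80j^3 - 154j^2 - 86j - 23, which is nonnegative for all j ≥ 10.
Combining, 3^(j + 1) ≥ 40(j+1)^3 - 17(j+1)^2.
By induction, the statement is established for all r ≥ 10.
Hence the smallest such n₀ is 10.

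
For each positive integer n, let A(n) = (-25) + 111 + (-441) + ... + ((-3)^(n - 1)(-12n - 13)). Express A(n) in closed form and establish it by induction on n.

A(n) = (-3)^n(3n + 4) - 4

We claim A(n) = (-3)^n(3n + 4) - 4 for all n ≥ 1.
Base step (n = 1): A(1) = -25, and the closed form gives -25. They agree.
For the inductive step, assume it holds for an arbitrary i ≥ 1, so A(i) = (-3)^i(3i + 4) - 4.
Then A(i+1) = A(i) + ((-3)^i(-12i - 25)) = ((-3)^i(3i + 4) - 4) + ((-3)^i(-12i - 25)).
Simplifying, A(i+1) = -9(-3)^i·i - 21(-3)^i - 4 = (-3)^(i+1)(3(i+1) + 4) - 4,
which is the closed form with n = i+1.
This completes the induction.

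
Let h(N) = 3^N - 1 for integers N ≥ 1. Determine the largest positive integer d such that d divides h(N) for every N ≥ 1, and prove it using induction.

d = 2

Computing the first values: h(1) = 2 and h(2) = 8; gcd(2, 8) = 2, so d ≤ 2.
We prove 2 | 3^N - 1 for all N ≥ 1 by induction on N.
Base case (N = 1): h(1) = 2 = 2·(1), so 2 | h(1).
Inductive step: assume the claim holds for N = j, i.e. 2 | h(j). Then
3^{j+1} − 1^{j+1} = 3·3^j − 1·1^j = 3·(3^j − 1^j) + (2)·1^j. The first term is divisible by 2 by the inductive hypothesis, and the second term (2)·1^j is divisible by 2 since 2 | 2. Hence 2 | h(j+1).
Hence, by induction on N, the claim holds for every N ≥ 1.
Therefore the largest such d is 2.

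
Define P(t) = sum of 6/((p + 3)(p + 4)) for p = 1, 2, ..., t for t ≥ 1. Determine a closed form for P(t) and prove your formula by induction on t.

P(t) = 3t/(2(t + 4))

We claim P(t) = 3t/(2(t + 4)) for all t ≥ 1.
Base case (t = 1): P(1) = 3/10, and the closed form gives 3/10. They agree.
Inductive step: assume the claim holds for t = p, so P(p) = 3p/(2(p + 4)).
Then P(p+1) = P(p) + (6/((p + 4)(p + 5))) = (3p/(2(p + 4))) + (6/((p + 4)(p + 5))).
Simplifying, P(p+1) = 3(p + 1)/(2(p + 5)) = 3(p+1)/(2((p+1) + 4)),
which is the closed form with t = p+1.
Hence, by induction on t, the claim holds for every t ≥ 1.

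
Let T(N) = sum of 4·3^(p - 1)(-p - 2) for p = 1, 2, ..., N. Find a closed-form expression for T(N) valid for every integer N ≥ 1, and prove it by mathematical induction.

We claim T(N) = -3^N(2N + 3) + 3 for all N ≥ 1.
When N = 1: T(1) = -12, and the closed form gives -12. They agree.
Suppose the result is true for N = p, so T(p) = -3^p(2p + 3) + 3.
Then T(p+1) = T(p) + (4·3^p(-p - 3)) = (-3^p(2p + 3) + 3) + (4·3^p(-p - 3)).
Simplifying, T(p+1) = -6·3^p·p - 15·3^p + 3 = -3^(p+1)(2(p+1) + 3) + 3,
which is the closed form with N = p+1.
This completes the induction.

T(N) = -3^N(2N + 3) + 3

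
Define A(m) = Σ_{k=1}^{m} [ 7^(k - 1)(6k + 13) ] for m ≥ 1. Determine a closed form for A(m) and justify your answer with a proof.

We claim A(m) = 7^m(m + 2) - 2 for all m ≥ 1.
Base case (m = 1): A(1) = 19, and the closed form gives 19. They agree.
Inductive step: suppose the statement holds for some k ≥ 1, so A(k) = 7^k(k + 2) - 2.
Then A(k+1) = A(k) + (7^k(6k + 19)) = (7^k(k + 2) - 2) + (7^k(6k + 19)).
Simplifying, A(k+1) = 7·7^k·k + 21·7^k - 2 = 7^(k+1)((k+1) + 2) - 2,
which is the closed form with m = k+1.
Hence, by induction on m, the claim holds for every m ≥ 1.

A(m) = 7^m(m + 2) - 2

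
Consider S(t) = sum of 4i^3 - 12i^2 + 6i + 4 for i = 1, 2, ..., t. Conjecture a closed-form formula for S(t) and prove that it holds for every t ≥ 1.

We claim S(t) = t(t^3 - 2t^2 - 2t + 5) for all t ≥ 1.
When t = 1: S(1) = 2, and the closed form gives 2. They agree.
Inductive step: suppose the statement holds for some i ≥ 1, so S(i) = i(i^3 - 2i^2 - 2i + 5).
Then S(i+1) = S(i) + (4i^3 - 6i + 2) = (i(i^3 - 2i^2 - 2i + 5)) + (4i^3 - 6i + 2).
Simplifying, S(i+1) = (i + 1)(i^3 + i^2 - 3i + 2) = (i+1)((i+1)^3 - 2(i+1)^2 - 2(i+1) + 5),
which is the closed form with t = i+1.
This completes the induction.

S(t) = t(t^3 - 2t^2 - 2t + 5)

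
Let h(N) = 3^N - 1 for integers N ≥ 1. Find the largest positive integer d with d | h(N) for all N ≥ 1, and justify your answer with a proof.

d = 2

Computing the first values: h(1) = 2 and h(2) = 8; gcd(2, 8) = 2, so d ≤ 2.
We prove 2 | 3^N - 1 for all N ≥ 1 by induction on N.
Base case (N = 1): h(1) = 2 = 2·(1), so 2 | h(1).
Suppose the result is true for N = p, i.e. 2 | h(p). Then
3^{p+1} − 1^{p+1} = 3·3^p − 1·1^p = 3·(3^p − 1^p) + (2)·1^p. The first term is divisible by 2 by the inductive hypothesis, and the second term (2)·1^p is divisible by 2 since 2 | 2. Hence 2 | h(p+1).
This completes the induction.
Therefore the largest such d is 2.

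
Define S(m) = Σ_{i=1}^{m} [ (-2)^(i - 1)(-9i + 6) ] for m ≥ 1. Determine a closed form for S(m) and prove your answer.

S(m) = (-2)^m(3m - 1) + 1

We claim S(m) = (-2)^m(3m - 1) + 1 for all m ≥ 1.
Base case (m = 1): S(1) = -3, and the closed form gives -3. They agree.
Suppose the result is true for m = i, so S(i) = (-2)^i(3i - 1) + 1.
Then S(i+1) = S(i) + ((-2)^i(-9i - 3)) = ((-2)^i(3i - 1) + 1) + ((-2)^i(-9i - 3)).
Simplifying, S(i+1) = -6(-2)^i·i - 4(-2)^i + 1 = (-2)^(i+1)(3(i+1) - 1) + 1,
which is the closed form with m = i+1.
This completes the induction.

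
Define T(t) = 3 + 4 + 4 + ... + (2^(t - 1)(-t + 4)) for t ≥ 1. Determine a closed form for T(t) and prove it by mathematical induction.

We claim T(t) = 2^t(-t + 5) - 5 for all t ≥ 1.
Base case (t = 1): T(1) = 3, and the closed form gives 3. They agree.
Inductive step: suppose the statement holds for some i ≥ 1, so T(i) = 2^i(-i + 5) - 5.
Then T(i+1) = T(i) + (2^i(-i + 3)) = (2^i(-i + 5) - 5) + (2^i(-i + 3)).
Simplifying, T(i+1) = -2^(i + 1)i + 2^(i + 3) - 5 = 2^(i+1)(-(i+1) + 5) - 5,
which is the closed form with t = i+1.
This completes the induction.

T(t) = 2^t(-t + 5) - 5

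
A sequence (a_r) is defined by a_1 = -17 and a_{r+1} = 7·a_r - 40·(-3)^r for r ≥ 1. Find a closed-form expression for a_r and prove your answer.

Computing the first terms: a_1 = -17, a_2 = 1, a_3 = -353. This suggests a_r = 4(-3)^r - 5·7^(r - 1).
Base step (r = 1): the formula gives -17 = -17 = a_1.
For the inductive step, assume it holds for an arbitrary m ≥ 1, so a_m = 4(-3)^m - 5·7^(m - 1).
Then a_{m+1} = 7·a_m - 40·(-3)^m = 7·(4(-3)^m - 5·7^(m - 1)) - 40·(-3)^m = 4(-3)^(m + 1) - 5·7^m = 4(-3)^(m+1) - 5·7^((m+1) - 1),
which is the claimed formula at r = m+1.
Hence, by induction on r, the claim holds for every r ≥ 1.

a_r = 4(-3)^r - 5·7^(r - 1)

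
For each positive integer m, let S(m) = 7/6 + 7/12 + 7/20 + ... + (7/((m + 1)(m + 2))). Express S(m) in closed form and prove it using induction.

We claim S(m) = 7m/(2(m + 2)) for all m ≥ 1.
Base case (m = 1): S(1) = 7/6, and the closed form gives 7/6. They agree.
Suppose the result is true for m = j, so S(j) = 7j/(2(j + 2)).
Then S(j+1) = S(j) + (7/((j + 2)(j + 3))) = (7j/(2(j + 2))) + (7/((j + 2)(j + 3))).
Simplifying, S(j+1) = 7(j + 1)/(2(j + 3)) = 7(j+1)/(2((j+1) + 2)),
which is the closed form with m = j+1.
Hence, by induction on m, the claim holds for every m ≥ 1.

S(m) = 7m/(2(m + 2))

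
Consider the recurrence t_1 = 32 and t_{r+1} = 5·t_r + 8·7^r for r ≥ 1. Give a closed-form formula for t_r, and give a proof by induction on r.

t_r = 4·5^(r - 1) + 4·7^r

Computing the first terms: t_1 = 32, t_2 = 216, t_3 = 1472. This suggests t_r = 4·5^(r - 1) + 4·7^r.
Base step (r = 1): the formula gives 32 = 32 = t_1.
Inductive step: assume the claim holds for r = m, so t_m = 4·5^(m - 1) + 4·7^m.
Then t_{m+1} = 5·t_m + 8·7^m = 5·(4·5^(m - 1) + 4·7^m) + 8·7^m = 4·5^m + 4·7^(m + 1) = 4·5^((m+1) - 1) + 4·7^(m+1),
which is the claimed formula at r = m+1.
By induction, the statement is established for all r ≥ 1.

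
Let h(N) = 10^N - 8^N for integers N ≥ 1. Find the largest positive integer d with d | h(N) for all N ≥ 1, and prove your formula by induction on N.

Computing the first values: h(1) = 2 and h(2) = 36; gcd(2, 36) = 2, so d ≤ 2.
We prove 2 | 10^N - 8^N for all N ≥ 1 by induction on N.
When N = 1: h(1) = 2 = 2·(1), so 2 | h(1).
For the inductive step, assume it holds for an arbitrary j ≥ 1, i.e. 2 | h(j). Then
10^{j+1} − 8^{j+1} = 10·10^j − 8·8^j = 10·(10^j − 8^j) + (2)·8^j. The first term is divisible by 2 by the inductive hypothesis, and the second term (2)·8^j is divisible by 2 since 2 | 2. Hence 2 | h(j+1).
This completes the induction.
Therefore the largest such d is 2.

d = 2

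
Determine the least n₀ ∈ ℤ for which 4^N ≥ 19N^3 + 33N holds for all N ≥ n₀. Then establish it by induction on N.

n₀ = 7

At N = 6: 4096 < 4302, so the inequality fails and n₀ ≥ 7. We prove 4^N ≥ 19N^3 + 33N for all N ≥ 7.
For the base case N = 7: 4^N = 16384 and 19N^3 + 33N = 6748, so 16384 ≥ 6748.
Inductive step: assume the claim holds for N = r, so 4^r ≥ 19r^3 + 33r.
Then 4^(r + 1) = 4·(4^r) ≥ 4·(19r^3 + 33r).
Also, for r ≥ 7 we have 4·(19r^3 + 33r) ≥ 19(r+1)^3 + 33(r+1), since 4·(19r^3 + 33r) − (19(r+1)^3 + 33(r+1)) = 57r^3 - 57r^2 + 42r - 52, which is nonnegative for all r ≥ 7.
Combining, 4^(r + 1) ≥ 19(r+1)^3 + 33(r+1).
Hence, by induction on N, the claim holds for every N ≥ 7.
Hence the smallest such n₀ is 7.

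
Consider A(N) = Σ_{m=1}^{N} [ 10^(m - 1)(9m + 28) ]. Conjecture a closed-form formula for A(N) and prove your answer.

A(N) = 10^N(N + 3) - 3

We claim A(N) = 10^N(N + 3) - 3 for all N ≥ 1.
For the base case N = 1: A(1) = 37, and the closed form gives 37. They agree.
Inductive step: suppose the statement holds for some m ≥ 1, so A(m) = 10^m(m + 3) - 3.
Then A(m+1) = A(m) + (10^m(9m + 37)) = (10^m(m + 3) - 3) + (10^m(9m + 37)).
Simplifying, A(m+1) = 10·10^m·m + 40·10^m - 3 = 10^(m+1)((m+1) + 3) - 3,
which is the closed form with N = m+1.
This completes the induction.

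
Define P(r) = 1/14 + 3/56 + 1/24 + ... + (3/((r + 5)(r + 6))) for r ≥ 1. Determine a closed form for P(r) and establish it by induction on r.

We claim P(r) = r/(2(r + 6)) for all r ≥ 1.
For the base case r = 1: P(1) = 1/14, and the closed form gives 1/14. They agree.
Inductive step: suppose the statement holds for some m ≥ 1, so P(m) = m/(2(m + 6)).
Then P(m+1) = P(m) + (3/((m + 6)(m + 7))) = (m/(2(m + 6))) + (3/((m + 6)(m + 7))).
Simplifying, P(m+1) = (m + 1)/(2(m + 7)) = (m+1)/(2((m+1) + 6)),
which is the closed form with r = m+1.
By induction, the statement is established for all r ≥ 1.

P(r) = r/(2(r + 6))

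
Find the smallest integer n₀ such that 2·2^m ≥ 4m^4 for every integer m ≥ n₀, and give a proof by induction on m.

At m = 17: 262144 < 334084, so the inequality fails and n₀ ≥ 18. We prove 2·2^m ≥ 4m^4 for all m ≥ 18.
Base step (m = 18): 2·2^m = 524288 and 4m^4 = 419904, so 524288 ≥ 419904.
Inductive step: assume the claim holds for m = j, so 2·2^j ≥ 4j^4.
Then 2·2^(j + 1) = 2·(2·2^j) ≥ 2·(4j^4).
Also, for j ≥ 18 we have 2·(4j^4) ≥ 4(j+1)^4, since 2 ≥ (1 + 1/j)^4 for all j ≥ 18.
Combining, 2·2^(j + 1) ≥ 4(j+1)^4.
By induction, the statement is established for all m ≥ 18.
Hence the smallest such n₀ is 18.

n₀ = 18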